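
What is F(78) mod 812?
804

Matrix identity: Q^n = [[F_(n+1), F_n], [F_n, F_(n-1)]] with Q = [[1,1],[1,0]].
n = 78 = 1001110₂. Square-and-multiply, entries mod 812:
Q^1 = [[1,1],[1,0]]
Q^2 = (Q^1)² = [[2,1],[1,1]]
Q^4 = (Q^2)² = [[5,3],[3,2]]
Q^9 = (Q^4)²·Q = [[55,34],[34,21]]
Q^19 = (Q^9)²·Q = [[269,121],[121,148]]
Q^39 = (Q^19)²·Q = [[231,118],[118,113]]
Q^78 = (Q^39)² = [[701,804],[804,709]]
F_78 mod 812 = Q^78[0][1] = 804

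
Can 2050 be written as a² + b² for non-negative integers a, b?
5² + 45² (a=5, b=45)

Factorization: 2050 = 2 × 5^2 × 41
By Fermat: n is sum of two squares iff every prime p ≡ 3 (mod 4) appears to even power.
All primes ≡ 3 (mod 4) appear to even power.
Search a = 0, 1, 2, … for 2050 - a² a perfect square: first hit at a = 5: 2050 - 25 = 2025 = 45².
2050 = 5² + 45² = 25 + 2025 ✓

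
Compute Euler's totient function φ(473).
420

473 = 11 × 43
φ(n) = n × ∏(1 - 1/p) for each prime p dividing n
φ(473) = 473 × (1 - 1/11) × (1 - 1/43) = 420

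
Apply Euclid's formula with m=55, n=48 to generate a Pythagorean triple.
(721, 5280, 5329)

Euclid's formula: a = m² - n², b = 2mn, c = m² + n²
m = 55, n = 48
a = 55² - 48² = 3025 - 2304 = 721
b = 2 × 55 × 48 = 5280
c = 55² + 48² = 3025 + 2304 = 5329
Verification: 721² + 5280² = 519841 + 27878400 = 28398241 = 5329² ✓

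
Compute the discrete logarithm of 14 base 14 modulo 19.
1

Baby-step giant-step with step n = ⌈√19⌉ = 5.
Baby steps 14^j mod 19 (j:value) for j=0..4: 0:1, 1:14, 2:6, 3:8, 4:17.
h = 14 is already in the table at j=1, so x = 1.
Check: 14^1 ≡ 14 (mod 19).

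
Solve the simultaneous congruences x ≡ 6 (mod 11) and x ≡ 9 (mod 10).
39

Using Chinese Remainder Theorem:
M = 11 × 10 = 110
M1 = 10, M2 = 11
y1 = 10^(-1) mod 11 = 10
y2 = 11^(-1) mod 10 = 1
x = (6×10×10 + 9×11×1) mod 110 = 39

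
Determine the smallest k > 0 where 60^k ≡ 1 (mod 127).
63

127 is prime, so ord(60) divides φ(127) = 126.
Divisors of 126: 1, 2, 3, 6, 7, 9, 14, 18, 21, 42, 63, 126.
Repeated squaring: 60^1 ≡ 60, 60^2 ≡ 44, 60^4 ≡ 31, 60^8 ≡ 72, 60^16 ≡ 104, 60^32 ≡ 21, 60^64 ≡ 60 (mod 127).
Test 60^d mod 127 for each divisor d in increasing order:
60^1 ≡ 60
60^2 ≡ 44
60^3 = 60^2·60^1 ≡ 100
60^6 = 60^4·60^2 ≡ 94
60^7 = 60^4·60^2·60^1 ≡ 52
60^9 = 60^8·60^1 ≡ 2
60^14 = 60^8·60^4·60^2 ≡ 37
60^18 = 60^16·60^2 ≡ 4
60^21 = 60^16·60^4·60^1 ≡ 19
60^42 = 60^32·60^8·60^2 ≡ 107
60^63 = 60^32·60^16·60^8·60^4·60^2·60^1 ≡ 1  ← first divisor giving 1
The order is 63.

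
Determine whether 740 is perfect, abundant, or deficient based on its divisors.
abundant

Proper divisors of 740: sum = 1 + 2 + 4 + 5 + 10 + 20 + 37 + 74 + 148 + 185 + 370 = 856
Since 856 > 740, 740 is abundant.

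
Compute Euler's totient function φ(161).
132

161 = 7 × 23
φ(n) = n × ∏(1 - 1/p) for each prime p dividing n
φ(161) = 161 × (1 - 1/7) × (1 - 1/23) = 132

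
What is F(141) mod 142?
72

Matrix identity: Q^n = [[F_(n+1), F_n], [F_n, F_(n-1)]] with Q = [[1,1],[1,0]].
n = 141 = 10001101₂. Square-and-multiply, entries mod 142:
Q^1 = [[1,1],[1,0]]
Q^2 = (Q^1)² = [[2,1],[1,1]]
Q^4 = (Q^2)² = [[5,3],[3,2]]
Q^8 = (Q^4)² = [[34,21],[21,13]]
Q^17 = (Q^8)²·Q = [[28,35],[35,135]]
Q^35 = (Q^17)²·Q = [[46,21],[21,25]]
Q^70 = (Q^35)² = [[1,71],[71,72]]
Q^141 = (Q^70)²·Q = [[1,72],[72,71]]
F_141 mod 142 = Q^141[0][1] = 72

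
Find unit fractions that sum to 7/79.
1/12 + 1/190 + 1/90060

Greedy algorithm:
7/79: ceiling(79/7) = 12, use 1/12
5/948: ceiling(948/5) = 190, use 1/190
1/90060: ceiling(90060/1) = 90060, use 1/90060
Result: 7/79 = 1/12 + 1/190 + 1/90060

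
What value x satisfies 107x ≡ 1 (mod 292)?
131

gcd(107, 292) = 1, so the inverse exists.
Extended Euclidean algorithm on (292, 107):
292 = 2 × 107 + 78  ⟹  78 = (1)·292 + (-2)·107
107 = 1 × 78 + 29  ⟹  29 = (-1)·292 + (3)·107
78 = 2 × 29 + 20  ⟹  20 = (3)·292 + (-8)·107
29 = 1 × 20 + 9  ⟹  9 = (-4)·292 + (11)·107
20 = 2 × 9 + 2  ⟹  2 = (11)·292 + (-30)·107
9 = 4 × 2 + 1  ⟹  1 = (-48)·292 + (131)·107
So (131)·107 ≡ 1 (mod 292), i.e. 107^(-1) ≡ 131 (mod 292).
Check: 107 × 131 = 14017 ≡ 1 (mod 292)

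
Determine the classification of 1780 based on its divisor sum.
abundant

Proper divisors of 1780: sum = 1 + 2 + 4 + 5 + 10 + 20 + 89 + 178 + 356 + 445 + 890 = 2000
Since 2000 > 1780, 1780 is abundant.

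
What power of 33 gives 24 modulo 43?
4

Baby-step giant-step with step n = ⌈√43⌉ = 7.
Baby steps 33^j mod 43 (j:value) for j=0..6: 0:1, 1:33, 2:14, 3:32, 4:24, 5:18, 6:35.
h = 24 is already in the table at j=4, so x = 4.
Check: 33^4 ≡ 24 (mod 43).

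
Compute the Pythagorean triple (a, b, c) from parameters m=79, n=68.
(1617, 10744, 10865)

Euclid's formula: a = m² - n², b = 2mn, c = m² + n²
m = 79, n = 68
a = 79² - 68² = 6241 - 4624 = 1617
b = 2 × 79 × 68 = 10744
c = 79² + 68² = 6241 + 4624 = 10865
Verification: 1617² + 10744² = 2614689 + 115433536 = 118048225 = 10865² ✓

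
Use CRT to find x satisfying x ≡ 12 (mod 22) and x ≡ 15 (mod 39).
210

Using Chinese Remainder Theorem:
M = 22 × 39 = 858
M1 = 39, M2 = 22
y1 = 39^(-1) mod 22 = 13
y2 = 22^(-1) mod 39 = 16
x = (12×39×13 + 15×22×16) mod 858 = 210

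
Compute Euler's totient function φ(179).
178

179 = 179
φ(n) = n × ∏(1 - 1/p) for each prime p dividing n
φ(179) = 179 × (1 - 1/179) = 178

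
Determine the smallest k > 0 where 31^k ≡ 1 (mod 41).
10

41 is prime, so ord(31) divides φ(41) = 40.
Divisors of 40: 1, 2, 4, 5, 8, 10, 20, 40.
Repeated squaring: 31^1 ≡ 31, 31^2 ≡ 18, 31^4 ≡ 37, 31^8 ≡ 16, 31^16 ≡ 10, 31^32 ≡ 18 (mod 41).
Test 31^d mod 41 for each divisor d in increasing order:
31^1 ≡ 31
31^2 ≡ 18
31^4 ≡ 37
31^5 = 31^4·31^1 ≡ 40
31^8 ≡ 16
31^10 = 31^8·31^2 ≡ 1  ← first divisor giving 1
The order is 10.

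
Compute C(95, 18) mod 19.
0

Using Lucas' theorem:
Write n=95 and k=18 in base 19:
n in base 19: [5, 0]
k in base 19: [0, 18]
C(95,18) mod 19 = ∏ C(n_i, k_i) mod 19
Digit binomials (mod 19): C(5,0) = 1; C(0,18) = 0 (k_i > n_i)
Product: 1 × 0 = 0 ≡ 0 (mod 19)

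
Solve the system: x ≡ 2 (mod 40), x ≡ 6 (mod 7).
202

Using Chinese Remainder Theorem:
M = 40 × 7 = 280
M1 = 7, M2 = 40
y1 = 7^(-1) mod 40 = 23
y2 = 40^(-1) mod 7 = 3
x = (2×7×23 + 6×40×3) mod 280 = 202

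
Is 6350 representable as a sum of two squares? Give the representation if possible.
Not possible

Factorization: 6350 = 2 × 5^2 × 127
By Fermat: n is sum of two squares iff every prime p ≡ 3 (mod 4) appears to even power.
Prime(s) ≡ 3 (mod 4) with odd exponent: [(127, 1)]
Therefore 6350 cannot be expressed as a² + b².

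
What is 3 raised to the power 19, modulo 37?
3

Repeated squaring. Binary of 19 = 10011.
3^1 ≡ 3 (mod 37); 3^2 ≡ 9 (mod 37); 3^4 ≡ 7 (mod 37); 3^8 ≡ 12 (mod 37); 3^16 ≡ 33 (mod 37)
3^19 = 3^1 × 3^2 × 3^16 ≡ 3 (mod 37)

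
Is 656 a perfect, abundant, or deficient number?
deficient

Proper divisors of 656: sum = 1 + 2 + 4 + 8 + 16 + 41 + 82 + 164 + 328 = 646
Since 646 < 656, 656 is deficient.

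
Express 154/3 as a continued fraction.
[51; 3]

Euclidean algorithm steps:
154 = 51 × 3 + 1
3 = 3 × 1 + 0
Continued fraction: [51; 3]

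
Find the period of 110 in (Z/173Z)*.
172

173 is prime, so ord(110) divides φ(173) = 172.
Divisors of 172: 1, 2, 4, 43, 86, 172.
Repeated squaring: 110^1 ≡ 110, 110^2 ≡ 163, 110^4 ≡ 100, 110^8 ≡ 139, 110^16 ≡ 118, 110^32 ≡ 84, 110^64 ≡ 136, 110^128 ≡ 158 (mod 173).
Test 110^d mod 173 for each divisor d in increasing order:
110^1 ≡ 110
110^2 ≡ 163
110^4 ≡ 100
110^43 = 110^32·110^8·110^2·110^1 ≡ 93
110^86 = 110^64·110^16·110^4·110^2 ≡ 172
110^172 = 110^128·110^32·110^8·110^4 ≡ 1  ← first divisor giving 1
The order is 172.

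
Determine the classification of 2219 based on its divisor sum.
deficient

Proper divisors of 2219: sum = 1 + 7 + 317 = 325
Since 325 < 2219, 2219 is deficient.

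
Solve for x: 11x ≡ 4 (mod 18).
x ≡ 2 (mod 18)

gcd(11, 18) = 1, which divides 4, so solutions exist.
Find 11^(-1) mod 18 by the extended Euclidean algorithm:
18 = 1 × 11 + 7  ⟹  7 = (1)·18 + (-1)·11
11 = 1 × 7 + 4  ⟹  4 = (-1)·18 + (2)·11
7 = 1 × 4 + 3  ⟹  3 = (2)·18 + (-3)·11
4 = 1 × 3 + 1  ⟹  1 = (-3)·18 + (5)·11
So (5)·11 ≡ 1 (mod 18), i.e. 11^(-1) ≡ 5 (mod 18).
x ≡ 5 × 4 = 20 ≡ 2 (mod 18).
Check: 11 × 2 = 22 ≡ 4 (mod 18).
Unique solution: x ≡ 2 (mod 18)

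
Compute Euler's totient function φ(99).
60

99 = 3^2 × 11
φ(n) = n × ∏(1 - 1/p) for each prime p dividing n
φ(99) = 99 × (1 - 1/3) × (1 - 1/11) = 60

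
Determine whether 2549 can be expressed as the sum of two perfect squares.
7² + 50² (a=7, b=50)

Factorization: 2549 = 2549
By Fermat: n is sum of two squares iff every prime p ≡ 3 (mod 4) appears to even power.
All primes ≡ 3 (mod 4) appear to even power.
Search a = 0, 1, 2, … for 2549 - a² a perfect square: first hit at a = 7: 2549 - 49 = 2500 = 50².
2549 = 7² + 50² = 49 + 2500 ✓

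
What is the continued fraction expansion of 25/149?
[0; 5, 1, 24]

Euclidean algorithm steps:
25 = 0 × 149 + 25
149 = 5 × 25 + 24
25 = 1 × 24 + 1
24 = 24 × 1 + 0
Continued fraction: [0; 5, 1, 24]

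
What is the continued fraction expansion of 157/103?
[1; 1, 1, 9, 1, 4]

Euclidean algorithm steps:
157 = 1 × 103 + 54
103 = 1 × 54 + 49
54 = 1 × 49 + 5
49 = 9 × 5 + 4
5 = 1 × 4 + 1
4 = 4 × 1 + 0
Continued fraction: [1; 1, 1, 9, 1, 4]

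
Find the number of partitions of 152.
49686288421

p(n) counts ways to write n as a sum of positive integers (order ignored).
Euler's pentagonal recurrence: p(k) = p(k-1) + p(k-2) - p(k-5) - p(k-7) + p(k-12) + p(k-15) - ... (offsets j(3j∓1)/2, signs ++--, p(0)=1, p(<0)=0).
DP table for k = 0..151: p(0)=1, p(1)=1, p(2)=2, p(3)=3, p(4)=5, p(5)=7, p(6)=11, p(7)=15, p(8)=22, p(9)=30, p(10)=42, p(11)=56, p(12)=77, p(13)=101, p(14)=135, p(15)=176, p(16)=231, p(17)=297, p(18)=385, p(19)=490, p(20)=627, p(21)=792, p(22)=1002, p(23)=1255, p(24)=1575, p(25)=1958, p(26)=2436, p(27)=3010, p(28)=3718, p(29)=4565, p(30)=5604, p(31)=6842, p(32)=8349, p(33)=10143, p(34)=12310, p(35)=14883, p(36)=17977, p(37)=21637, p(38)=26015, p(39)=31185, p(40)=37338, p(41)=44583, p(42)=53174, p(43)=63261, p(44)=75175, p(45)=89134, p(46)=105558, p(47)=124754, p(48)=147273, p(49)=173525, p(50)=204226, p(51)=239943, p(52)=281589, p(53)=329931, p(54)=386155, p(55)=451276, p(56)=526823, p(57)=614154, p(58)=715220, p(59)=831820, p(60)=966467, p(61)=1121505, p(62)=1300156, p(63)=1505499, p(64)=1741630, p(65)=2012558, p(66)=2323520, p(67)=2679689, p(68)=3087735, p(69)=3554345, p(70)=4087968, p(71)=4697205, p(72)=5392783, p(73)=6185689, p(74)=7089500, p(75)=8118264, p(76)=9289091, p(77)=10619863, p(78)=12132164, p(79)=13848650, p(80)=15796476, p(81)=18004327, p(82)=20506255, p(83)=23338469, p(84)=26543660, p(85)=30167357, p(86)=34262962, p(87)=38887673, p(88)=44108109, p(89)=49995925, p(90)=56634173, p(91)=64112359, p(92)=72533807, p(93)=82010177, p(94)=92669720, p(95)=104651419, p(96)=118114304, p(97)=133230930, p(98)=150198136, p(99)=169229875, p(100)=190569292, p(101)=214481126, p(102)=241265379, p(103)=271248950, p(104)=304801365, p(105)=342325709, p(106)=384276336, p(107)=431149389, p(108)=483502844, p(109)=541946240, p(110)=607163746, p(111)=679903203, p(112)=761002156, p(113)=851376628, p(114)=952050665, p(115)=1064144451, p(116)=1188908248, p(117)=1327710076, p(118)=1482074143, p(119)=1653668665, p(120)=1844349560, p(121)=2056148051, p(122)=2291320912, p(123)=2552338241, p(124)=2841940500, p(125)=3163127352, p(126)=3519222692, p(127)=3913864295, p(128)=4351078600, p(129)=4835271870, p(130)=5371315400, p(131)=5964539504, p(132)=6620830889, p(133)=7346629512, p(134)=8149040695, p(135)=9035836076, p(136)=10015581680, p(137)=11097645016, p(138)=12292341831, p(139)=13610949895, p(140)=15065878135, p(141)=16670689208, p(142)=18440293320, p(143)=20390982757, p(144)=22540654445, p(145)=24908858009, p(146)=27517052599, p(147)=30388671978, p(148)=33549419497, p(149)=37027355200, p(150)=40853235313, p(151)=45060624582.
Final step: p(152) = p(151) + p(150) - p(147) - p(145) + p(140) + p(137) - p(130) - p(126) + p(117) + p(112) - p(101) - p(95) + p(82) + p(75) - p(60) - p(52) + p(35) + p(26) - p(7)
= 45060624582 + 40853235313 - 30388671978 - 24908858009 + 15065878135 + 11097645016 - 5371315400 - 3519222692 + 1327710076 + 761002156 - 214481126 - 104651419 + 20506255 + 8118264 - 966467 - 281589 + 14883 + 2436 - 15
= 49686288421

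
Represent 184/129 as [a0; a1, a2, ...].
[1; 2, 2, 1, 8, 2]

Euclidean algorithm steps:
184 = 1 × 129 + 55
129 = 2 × 55 + 19
55 = 2 × 19 + 17
19 = 1 × 17 + 2
17 = 8 × 2 + 1
2 = 2 × 1 + 0
Continued fraction: [1; 2, 2, 1, 8, 2]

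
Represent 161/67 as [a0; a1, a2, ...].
[2; 2, 2, 13]

Euclidean algorithm steps:
161 = 2 × 67 + 27
67 = 2 × 27 + 13
27 = 2 × 13 + 1
13 = 13 × 1 + 0
Continued fraction: [2; 2, 2, 13]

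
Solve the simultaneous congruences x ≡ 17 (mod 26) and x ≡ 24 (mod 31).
303

Using Chinese Remainder Theorem:
M = 26 × 31 = 806
M1 = 31, M2 = 26
y1 = 31^(-1) mod 26 = 21
y2 = 26^(-1) mod 31 = 6
x = (17×31×21 + 24×26×6) mod 806 = 303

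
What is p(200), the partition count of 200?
3972999029388

p(n) counts ways to write n as a sum of positive integers (order ignored).
Euler's pentagonal recurrence: p(k) = p(k-1) + p(k-2) - p(k-5) - p(k-7) + p(k-12) + p(k-15) - ... (offsets j(3j∓1)/2, signs ++--, p(0)=1, p(<0)=0).
DP table for k = 0..199: p(0)=1, p(1)=1, p(2)=2, p(3)=3, p(4)=5, p(5)=7, p(6)=11, p(7)=15, p(8)=22, p(9)=30, p(10)=42, p(11)=56, p(12)=77, p(13)=101, p(14)=135, p(15)=176, p(16)=231, p(17)=297, p(18)=385, p(19)=490, p(20)=627, p(21)=792, p(22)=1002, p(23)=1255, p(24)=1575, p(25)=1958, p(26)=2436, p(27)=3010, p(28)=3718, p(29)=4565, p(30)=5604, p(31)=6842, p(32)=8349, p(33)=10143, p(34)=12310, p(35)=14883, p(36)=17977, p(37)=21637, p(38)=26015, p(39)=31185, p(40)=37338, p(41)=44583, p(42)=53174, p(43)=63261, p(44)=75175, p(45)=89134, p(46)=105558, p(47)=124754, p(48)=147273, p(49)=173525, p(50)=204226, p(51)=239943, p(52)=281589, p(53)=329931, p(54)=386155, p(55)=451276, p(56)=526823, p(57)=614154, p(58)=715220, p(59)=831820, p(60)=966467, p(61)=1121505, p(62)=1300156, p(63)=1505499, p(64)=1741630, p(65)=2012558, p(66)=2323520, p(67)=2679689, p(68)=3087735, p(69)=3554345, p(70)=4087968, p(71)=4697205, p(72)=5392783, p(73)=6185689, p(74)=7089500, p(75)=8118264, p(76)=9289091, p(77)=10619863, p(78)=12132164, p(79)=13848650, p(80)=15796476, p(81)=18004327, p(82)=20506255, p(83)=23338469, p(84)=26543660, p(85)=30167357, p(86)=34262962, p(87)=38887673, p(88)=44108109, p(89)=49995925, p(90)=56634173, p(91)=64112359, p(92)=72533807, p(93)=82010177, p(94)=92669720, p(95)=104651419, p(96)=118114304, p(97)=133230930, p(98)=150198136, p(99)=169229875, p(100)=190569292, p(101)=214481126, p(102)=241265379, p(103)=271248950, p(104)=304801365, p(105)=342325709, p(106)=384276336, p(107)=431149389, p(108)=483502844, p(109)=541946240, p(110)=607163746, p(111)=679903203, p(112)=761002156, p(113)=851376628, p(114)=952050665, p(115)=1064144451, p(116)=1188908248, p(117)=1327710076, p(118)=1482074143, p(119)=1653668665, p(120)=1844349560, p(121)=2056148051, p(122)=2291320912, p(123)=2552338241, p(124)=2841940500, p(125)=3163127352, p(126)=3519222692, p(127)=3913864295, p(128)=4351078600, p(129)=4835271870, p(130)=5371315400, p(131)=5964539504, p(132)=6620830889, p(133)=7346629512, p(134)=8149040695, p(135)=9035836076, p(136)=10015581680, p(137)=11097645016, p(138)=12292341831, p(139)=13610949895, p(140)=15065878135, p(141)=16670689208, p(142)=18440293320, p(143)=20390982757, p(144)=22540654445, p(145)=24908858009, p(146)=27517052599, p(147)=30388671978, p(148)=33549419497, p(149)=37027355200, p(150)=40853235313, p(151)=45060624582, p(152)=49686288421, p(153)=54770336324, p(154)=60356673280, p(155)=66493182097, p(156)=73232243759, p(157)=80630964769, p(158)=88751778802, p(159)=97662728555, p(160)=107438159466, p(161)=118159068427, p(162)=129913904637, p(163)=142798995930, p(164)=156919475295, p(165)=172389800255, p(166)=189334822579, p(167)=207890420102, p(168)=228204732751, p(169)=250438925115, p(170)=274768617130, p(171)=301384802048, p(172)=330495499613, p(173)=362326859895, p(174)=397125074750, p(175)=435157697830, p(176)=476715857290, p(177)=522115831195, p(178)=571701605655, p(179)=625846753120, p(180)=684957390936, p(181)=749474411781, p(182)=819876908323, p(183)=896684817527, p(184)=980462880430, p(185)=1071823774337, p(186)=1171432692373, p(187)=1280011042268, p(188)=1398341745571, p(189)=1527273599625, p(190)=1667727404093, p(191)=1820701100652, p(192)=1987276856363, p(193)=2168627105469, p(194)=2366022741845, p(195)=2580840212973, p(196)=2814570987591, p(197)=3068829878530, p(198)=3345365983698, p(199)=3646072432125.
Final step: p(200) = p(199) + p(198) - p(195) - p(193) + p(188) + p(185) - p(178) - p(174) + p(165) + p(160) - p(149) - p(143) + p(130) + p(123) - p(108) - p(100) + p(83) + p(74) - p(55) - p(45) + p(24) + p(13)
= 3646072432125 + 3345365983698 - 2580840212973 - 2168627105469 + 1398341745571 + 1071823774337 - 571701605655 - 397125074750 + 172389800255 + 107438159466 - 37027355200 - 20390982757 + 5371315400 + 2552338241 - 483502844 - 190569292 + 23338469 + 7089500 - 451276 - 89134 + 1575 + 101
= 3972999029388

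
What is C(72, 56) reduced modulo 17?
0

Using Lucas' theorem:
Write n=72 and k=56 in base 17:
n in base 17: [4, 4]
k in base 17: [3, 5]
C(72,56) mod 17 = ∏ C(n_i, k_i) mod 17
Digit binomials (mod 17): C(4,3) = 4; C(4,5) = 0 (k_i > n_i)
Product: 4 × 0 = 0 ≡ 0 (mod 17)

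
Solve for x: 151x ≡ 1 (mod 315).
121

gcd(151, 315) = 1, so the inverse exists.
Extended Euclidean algorithm on (315, 151):
315 = 2 × 151 + 13  ⟹  13 = (1)·315 + (-2)·151
151 = 11 × 13 + 8  ⟹  8 = (-11)·315 + (23)·151
13 = 1 × 8 + 5  ⟹  5 = (12)·315 + (-25)·151
8 = 1 × 5 + 3  ⟹  3 = (-23)·315 + (48)·151
5 = 1 × 3 + 2  ⟹  2 = (35)·315 + (-73)·151
3 = 1 × 2 + 1  ⟹  1 = (-58)·315 + (121)·151
So (121)·151 ≡ 1 (mod 315), i.e. 151^(-1) ≡ 121 (mod 315).
Check: 151 × 121 = 18271 ≡ 1 (mod 315)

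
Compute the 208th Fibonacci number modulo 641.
77

Matrix identity: Q^n = [[F_(n+1), F_n], [F_n, F_(n-1)]] with Q = [[1,1],[1,0]].
n = 208 = 11010000₂. Square-and-multiply, entries mod 641:
Q^1 = [[1,1],[1,0]]
Q^3 = (Q^1)²·Q = [[3,2],[2,1]]
Q^6 = (Q^3)² = [[13,8],[8,5]]
Q^13 = (Q^6)²·Q = [[377,233],[233,144]]
Q^26 = (Q^13)² = [[272,244],[244,28]]
Q^52 = (Q^26)² = [[192,126],[126,66]]
Q^104 = (Q^52)² = [[178,458],[458,361]]
Q^208 = (Q^104)² = [[432,77],[77,355]]
F_208 mod 641 = Q^208[0][1] = 77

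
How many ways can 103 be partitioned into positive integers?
271248950

p(n) counts ways to write n as a sum of positive integers (order ignored).
Euler's pentagonal recurrence: p(k) = p(k-1) + p(k-2) - p(k-5) - p(k-7) + p(k-12) + p(k-15) - ... (offsets j(3j∓1)/2, signs ++--, p(0)=1, p(<0)=0).
DP table for k = 0..102: p(0)=1, p(1)=1, p(2)=2, p(3)=3, p(4)=5, p(5)=7, p(6)=11, p(7)=15, p(8)=22, p(9)=30, p(10)=42, p(11)=56, p(12)=77, p(13)=101, p(14)=135, p(15)=176, p(16)=231, p(17)=297, p(18)=385, p(19)=490, p(20)=627, p(21)=792, p(22)=1002, p(23)=1255, p(24)=1575, p(25)=1958, p(26)=2436, p(27)=3010, p(28)=3718, p(29)=4565, p(30)=5604, p(31)=6842, p(32)=8349, p(33)=10143, p(34)=12310, p(35)=14883, p(36)=17977, p(37)=21637, p(38)=26015, p(39)=31185, p(40)=37338, p(41)=44583, p(42)=53174, p(43)=63261, p(44)=75175, p(45)=89134, p(46)=105558, p(47)=124754, p(48)=147273, p(49)=173525, p(50)=204226, p(51)=239943, p(52)=281589, p(53)=329931, p(54)=386155, p(55)=451276, p(56)=526823, p(57)=614154, p(58)=715220, p(59)=831820, p(60)=966467, p(61)=1121505, p(62)=1300156, p(63)=1505499, p(64)=1741630, p(65)=2012558, p(66)=2323520, p(67)=2679689, p(68)=3087735, p(69)=3554345, p(70)=4087968, p(71)=4697205, p(72)=5392783, p(73)=6185689, p(74)=7089500, p(75)=8118264, p(76)=9289091, p(77)=10619863, p(78)=12132164, p(79)=13848650, p(80)=15796476, p(81)=18004327, p(82)=20506255, p(83)=23338469, p(84)=26543660, p(85)=30167357, p(86)=34262962, p(87)=38887673, p(88)=44108109, p(89)=49995925, p(90)=56634173, p(91)=64112359, p(92)=72533807, p(93)=82010177, p(94)=92669720, p(95)=104651419, p(96)=118114304, p(97)=133230930, p(98)=150198136, p(99)=169229875, p(100)=190569292, p(101)=214481126, p(102)=241265379.
Final step: p(103) = p(102) + p(101) - p(98) - p(96) + p(91) + p(88) - p(81) - p(77) + p(68) + p(63) - p(52) - p(46) + p(33) + p(26) - p(11) - p(3)
= 241265379 + 214481126 - 150198136 - 118114304 + 64112359 + 44108109 - 18004327 - 10619863 + 3087735 + 1505499 - 281589 - 105558 + 10143 + 2436 - 56 - 3
= 271248950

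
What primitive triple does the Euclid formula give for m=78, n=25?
(5459, 3900, 6709)

Euclid's formula: a = m² - n², b = 2mn, c = m² + n²
m = 78, n = 25
a = 78² - 25² = 6084 - 625 = 5459
b = 2 × 78 × 25 = 3900
c = 78² + 25² = 6084 + 625 = 6709
Verification: 5459² + 3900² = 29800681 + 15210000 = 45010681 = 6709² ✓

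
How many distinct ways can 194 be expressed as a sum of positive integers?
2366022741845

p(n) counts ways to write n as a sum of positive integers (order ignored).
Euler's pentagonal recurrence: p(k) = p(k-1) + p(k-2) - p(k-5) - p(k-7) + p(k-12) + p(k-15) - ... (offsets j(3j∓1)/2, signs ++--, p(0)=1, p(<0)=0).
DP table for k = 0..193: p(0)=1, p(1)=1, p(2)=2, p(3)=3, p(4)=5, p(5)=7, p(6)=11, p(7)=15, p(8)=22, p(9)=30, p(10)=42, p(11)=56, p(12)=77, p(13)=101, p(14)=135, p(15)=176, p(16)=231, p(17)=297, p(18)=385, p(19)=490, p(20)=627, p(21)=792, p(22)=1002, p(23)=1255, p(24)=1575, p(25)=1958, p(26)=2436, p(27)=3010, p(28)=3718, p(29)=4565, p(30)=5604, p(31)=6842, p(32)=8349, p(33)=10143, p(34)=12310, p(35)=14883, p(36)=17977, p(37)=21637, p(38)=26015, p(39)=31185, p(40)=37338, p(41)=44583, p(42)=53174, p(43)=63261, p(44)=75175, p(45)=89134, p(46)=105558, p(47)=124754, p(48)=147273, p(49)=173525, p(50)=204226, p(51)=239943, p(52)=281589, p(53)=329931, p(54)=386155, p(55)=451276, p(56)=526823, p(57)=614154, p(58)=715220, p(59)=831820, p(60)=966467, p(61)=1121505, p(62)=1300156, p(63)=1505499, p(64)=1741630, p(65)=2012558, p(66)=2323520, p(67)=2679689, p(68)=3087735, p(69)=3554345, p(70)=4087968, p(71)=4697205, p(72)=5392783, p(73)=6185689, p(74)=7089500, p(75)=8118264, p(76)=9289091, p(77)=10619863, p(78)=12132164, p(79)=13848650, p(80)=15796476, p(81)=18004327, p(82)=20506255, p(83)=23338469, p(84)=26543660, p(85)=30167357, p(86)=34262962, p(87)=38887673, p(88)=44108109, p(89)=49995925, p(90)=56634173, p(91)=64112359, p(92)=72533807, p(93)=82010177, p(94)=92669720, p(95)=104651419, p(96)=118114304, p(97)=133230930, p(98)=150198136, p(99)=169229875, p(100)=190569292, p(101)=214481126, p(102)=241265379, p(103)=271248950, p(104)=304801365, p(105)=342325709, p(106)=384276336, p(107)=431149389, p(108)=483502844, p(109)=541946240, p(110)=607163746, p(111)=679903203, p(112)=761002156, p(113)=851376628, p(114)=952050665, p(115)=1064144451, p(116)=1188908248, p(117)=1327710076, p(118)=1482074143, p(119)=1653668665, p(120)=1844349560, p(121)=2056148051, p(122)=2291320912, p(123)=2552338241, p(124)=2841940500, p(125)=3163127352, p(126)=3519222692, p(127)=3913864295, p(128)=4351078600, p(129)=4835271870, p(130)=5371315400, p(131)=5964539504, p(132)=6620830889, p(133)=7346629512, p(134)=8149040695, p(135)=9035836076, p(136)=10015581680, p(137)=11097645016, p(138)=12292341831, p(139)=13610949895, p(140)=15065878135, p(141)=16670689208, p(142)=18440293320, p(143)=20390982757, p(144)=22540654445, p(145)=24908858009, p(146)=27517052599, p(147)=30388671978, p(148)=33549419497, p(149)=37027355200, p(150)=40853235313, p(151)=45060624582, p(152)=49686288421, p(153)=54770336324, p(154)=60356673280, p(155)=66493182097, p(156)=73232243759, p(157)=80630964769, p(158)=88751778802, p(159)=97662728555, p(160)=107438159466, p(161)=118159068427, p(162)=129913904637, p(163)=142798995930, p(164)=156919475295, p(165)=172389800255, p(166)=189334822579, p(167)=207890420102, p(168)=228204732751, p(169)=250438925115, p(170)=274768617130, p(171)=301384802048, p(172)=330495499613, p(173)=362326859895, p(174)=397125074750, p(175)=435157697830, p(176)=476715857290, p(177)=522115831195, p(178)=571701605655, p(179)=625846753120, p(180)=684957390936, p(181)=749474411781, p(182)=819876908323, p(183)=896684817527, p(184)=980462880430, p(185)=1071823774337, p(186)=1171432692373, p(187)=1280011042268, p(188)=1398341745571, p(189)=1527273599625, p(190)=1667727404093, p(191)=1820701100652, p(192)=1987276856363, p(193)=2168627105469.
Final step: p(194) = p(193) + p(192) - p(189) - p(187) + p(182) + p(179) - p(172) - p(168) + p(159) + p(154) - p(143) - p(137) + p(124) + p(117) - p(102) - p(94) + p(77) + p(68) - p(49) - p(39) + p(18) + p(7)
= 2168627105469 + 1987276856363 - 1527273599625 - 1280011042268 + 819876908323 + 625846753120 - 330495499613 - 228204732751 + 97662728555 + 60356673280 - 20390982757 - 11097645016 + 2841940500 + 1327710076 - 241265379 - 92669720 + 10619863 + 3087735 - 173525 - 31185 + 385 + 15
= 2366022741845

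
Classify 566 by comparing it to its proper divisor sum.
deficient

Proper divisors of 566: sum = 1 + 2 + 283 = 286
Since 286 < 566, 566 is deficient.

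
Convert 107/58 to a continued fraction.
[1; 1, 5, 2, 4]

Euclidean algorithm steps:
107 = 1 × 58 + 49
58 = 1 × 49 + 9
49 = 5 × 9 + 4
9 = 2 × 4 + 1
4 = 4 × 1 + 0
Continued fraction: [1; 1, 5, 2, 4]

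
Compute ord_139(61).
138

139 is prime, so ord(61) divides φ(139) = 138.
Divisors of 138: 1, 2, 3, 6, 23, 46, 69, 138.
Repeated squaring: 61^1 ≡ 61, 61^2 ≡ 107, 61^4 ≡ 51, 61^8 ≡ 99, 61^16 ≡ 71, 61^32 ≡ 37, 61^64 ≡ 118, 61^128 ≡ 24 (mod 139).
Test 61^d mod 139 for each divisor d in increasing order:
61^1 ≡ 61
61^2 ≡ 107
61^3 = 61^2·61^1 ≡ 133
61^6 = 61^4·61^2 ≡ 36
61^23 = 61^16·61^4·61^2·61^1 ≡ 97
61^46 = 61^32·61^8·61^4·61^2 ≡ 96
61^69 = 61^64·61^4·61^1 ≡ 138
61^138 = 61^128·61^8·61^2 ≡ 1  ← first divisor giving 1
The order is 138.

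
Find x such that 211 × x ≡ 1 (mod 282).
139

gcd(211, 282) = 1, so the inverse exists.
Extended Euclidean algorithm on (282, 211):
282 = 1 × 211 + 71  ⟹  71 = (1)·282 + (-1)·211
211 = 2 × 71 + 69  ⟹  69 = (-2)·282 + (3)·211
71 = 1 × 69 + 2  ⟹  2 = (3)·282 + (-4)·211
69 = 34 × 2 + 1  ⟹  1 = (-104)·282 + (139)·211
So (139)·211 ≡ 1 (mod 282), i.e. 211^(-1) ≡ 139 (mod 282).
Check: 211 × 139 = 29329 ≡ 1 (mod 282)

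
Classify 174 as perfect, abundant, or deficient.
abundant

Proper divisors of 174: sum = 1 + 2 + 3 + 6 + 29 + 58 + 87 = 186
Since 186 > 174, 174 is abundant.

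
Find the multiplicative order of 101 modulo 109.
12

109 is prime, so ord(101) divides φ(109) = 108.
Divisors of 108: 1, 2, 3, 4, 6, 9, 12, 18, 27, 36, 54, 108.
Repeated squaring: 101^1 ≡ 101, 101^2 ≡ 64, 101^4 ≡ 63, 101^8 ≡ 45, 101^16 ≡ 63, 101^32 ≡ 45, 101^64 ≡ 63 (mod 109).
Test 101^d mod 109 for each divisor d in increasing order:
101^1 ≡ 101
101^2 ≡ 64
101^3 = 101^2·101^1 ≡ 33
101^4 ≡ 63
101^6 = 101^4·101^2 ≡ 108
101^9 = 101^8·101^1 ≡ 76
101^12 = 101^8·101^4 ≡ 1  ← first divisor giving 1
The order is 12.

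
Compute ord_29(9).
14

29 is prime, so ord(9) divides φ(29) = 28.
Divisors of 28: 1, 2, 4, 7, 14, 28.
Repeated squaring: 9^1 ≡ 9, 9^2 ≡ 23, 9^4 ≡ 7, 9^8 ≡ 20, 9^16 ≡ 23 (mod 29).
Test 9^d mod 29 for each divisor d in increasing order:
9^1 ≡ 9
9^2 ≡ 23
9^4 ≡ 7
9^7 = 9^4·9^2·9^1 ≡ 28
9^14 = 9^8·9^4·9^2 ≡ 1  ← first divisor giving 1
The order is 14.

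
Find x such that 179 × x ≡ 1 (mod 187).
70

gcd(179, 187) = 1, so the inverse exists.
Extended Euclidean algorithm on (187, 179):
187 = 1 × 179 + 8  ⟹  8 = (1)·187 + (-1)·179
179 = 22 × 8 + 3  ⟹  3 = (-22)·187 + (23)·179
8 = 2 × 3 + 2  ⟹  2 = (45)·187 + (-47)·179
3 = 1 × 2 + 1  ⟹  1 = (-67)·187 + (70)·179
So (70)·179 ≡ 1 (mod 187), i.e. 179^(-1) ≡ 70 (mod 187).
Check: 179 × 70 = 12530 ≡ 1 (mod 187)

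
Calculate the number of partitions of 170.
274768617130

p(n) counts ways to write n as a sum of positive integers (order ignored).
Euler's pentagonal recurrence: p(k) = p(k-1) + p(k-2) - p(k-5) - p(k-7) + p(k-12) + p(k-15) - ... (offsets j(3j∓1)/2, signs ++--, p(0)=1, p(<0)=0).
DP table for k = 0..169: p(0)=1, p(1)=1, p(2)=2, p(3)=3, p(4)=5, p(5)=7, p(6)=11, p(7)=15, p(8)=22, p(9)=30, p(10)=42, p(11)=56, p(12)=77, p(13)=101, p(14)=135, p(15)=176, p(16)=231, p(17)=297, p(18)=385, p(19)=490, p(20)=627, p(21)=792, p(22)=1002, p(23)=1255, p(24)=1575, p(25)=1958, p(26)=2436, p(27)=3010, p(28)=3718, p(29)=4565, p(30)=5604, p(31)=6842, p(32)=8349, p(33)=10143, p(34)=12310, p(35)=14883, p(36)=17977, p(37)=21637, p(38)=26015, p(39)=31185, p(40)=37338, p(41)=44583, p(42)=53174, p(43)=63261, p(44)=75175, p(45)=89134, p(46)=105558, p(47)=124754, p(48)=147273, p(49)=173525, p(50)=204226, p(51)=239943, p(52)=281589, p(53)=329931, p(54)=386155, p(55)=451276, p(56)=526823, p(57)=614154, p(58)=715220, p(59)=831820, p(60)=966467, p(61)=1121505, p(62)=1300156, p(63)=1505499, p(64)=1741630, p(65)=2012558, p(66)=2323520, p(67)=2679689, p(68)=3087735, p(69)=3554345, p(70)=4087968, p(71)=4697205, p(72)=5392783, p(73)=6185689, p(74)=7089500, p(75)=8118264, p(76)=9289091, p(77)=10619863, p(78)=12132164, p(79)=13848650, p(80)=15796476, p(81)=18004327, p(82)=20506255, p(83)=23338469, p(84)=26543660, p(85)=30167357, p(86)=34262962, p(87)=38887673, p(88)=44108109, p(89)=49995925, p(90)=56634173, p(91)=64112359, p(92)=72533807, p(93)=82010177, p(94)=92669720, p(95)=104651419, p(96)=118114304, p(97)=133230930, p(98)=150198136, p(99)=169229875, p(100)=190569292, p(101)=214481126, p(102)=241265379, p(103)=271248950, p(104)=304801365, p(105)=342325709, p(106)=384276336, p(107)=431149389, p(108)=483502844, p(109)=541946240, p(110)=607163746, p(111)=679903203, p(112)=761002156, p(113)=851376628, p(114)=952050665, p(115)=1064144451, p(116)=1188908248, p(117)=1327710076, p(118)=1482074143, p(119)=1653668665, p(120)=1844349560, p(121)=2056148051, p(122)=2291320912, p(123)=2552338241, p(124)=2841940500, p(125)=3163127352, p(126)=3519222692, p(127)=3913864295, p(128)=4351078600, p(129)=4835271870, p(130)=5371315400, p(131)=5964539504, p(132)=6620830889, p(133)=7346629512, p(134)=8149040695, p(135)=9035836076, p(136)=10015581680, p(137)=11097645016, p(138)=12292341831, p(139)=13610949895, p(140)=15065878135, p(141)=16670689208, p(142)=18440293320, p(143)=20390982757, p(144)=22540654445, p(145)=24908858009, p(146)=27517052599, p(147)=30388671978, p(148)=33549419497, p(149)=37027355200, p(150)=40853235313, p(151)=45060624582, p(152)=49686288421, p(153)=54770336324, p(154)=60356673280, p(155)=66493182097, p(156)=73232243759, p(157)=80630964769, p(158)=88751778802, p(159)=97662728555, p(160)=107438159466, p(161)=118159068427, p(162)=129913904637, p(163)=142798995930, p(164)=156919475295, p(165)=172389800255, p(166)=189334822579, p(167)=207890420102, p(168)=228204732751, p(169)=250438925115.
Final step: p(170) = p(169) + p(168) - p(165) - p(163) + p(158) + p(155) - p(148) - p(144) + p(135) + p(130) - p(119) - p(113) + p(100) + p(93) - p(78) - p(70) + p(53) + p(44) - p(25) - p(15)
= 250438925115 + 228204732751 - 172389800255 - 142798995930 + 88751778802 + 66493182097 - 33549419497 - 22540654445 + 9035836076 + 5371315400 - 1653668665 - 851376628 + 190569292 + 82010177 - 12132164 - 4087968 + 329931 + 75175 - 1958 - 176
= 274768617130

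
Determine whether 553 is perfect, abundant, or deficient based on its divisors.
deficient

Proper divisors of 553: sum = 1 + 7 + 79 = 87
Since 87 < 553, 553 is deficient.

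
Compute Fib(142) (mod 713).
413

Matrix identity: Q^n = [[F_(n+1), F_n], [F_n, F_(n-1)]] with Q = [[1,1],[1,0]].
n = 142 = 10001110₂. Square-and-multiply, entries mod 713:
Q^1 = [[1,1],[1,0]]
Q^2 = (Q^1)² = [[2,1],[1,1]]
Q^4 = (Q^2)² = [[5,3],[3,2]]
Q^8 = (Q^4)² = [[34,21],[21,13]]
Q^17 = (Q^8)²·Q = [[445,171],[171,274]]
Q^35 = (Q^17)²·Q = [[132,532],[532,313]]
Q^71 = (Q^35)²·Q = [[299,275],[275,24]]
Q^142 = (Q^71)² = [[323,413],[413,623]]
F_142 mod 713 = Q^142[0][1] = 413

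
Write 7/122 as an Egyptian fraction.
1/18 + 1/549

Greedy algorithm:
7/122: ceiling(122/7) = 18, use 1/18
1/549: ceiling(549/1) = 549, use 1/549
Result: 7/122 = 1/18 + 1/549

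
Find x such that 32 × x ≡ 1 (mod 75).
68

gcd(32, 75) = 1, so the inverse exists.
Extended Euclidean algorithm on (75, 32):
75 = 2 × 32 + 11  ⟹  11 = (1)·75 + (-2)·32
32 = 2 × 11 + 10  ⟹  10 = (-2)·75 + (5)·32
11 = 1 × 10 + 1  ⟹  1 = (3)·75 + (-7)·32
So (-7)·32 ≡ 1 (mod 75), i.e. 32^(-1) ≡ -7 ≡ 68 (mod 75).
Check: 32 × 68 = 2176 ≡ 1 (mod 75)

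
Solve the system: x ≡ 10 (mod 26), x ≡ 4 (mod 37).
374

Using Chinese Remainder Theorem:
M = 26 × 37 = 962
M1 = 37, M2 = 26
y1 = 37^(-1) mod 26 = 19
y2 = 26^(-1) mod 37 = 10
x = (10×37×19 + 4×26×10) mod 962 = 374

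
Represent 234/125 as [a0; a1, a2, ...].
[1; 1, 6, 1, 4, 3]

Euclidean algorithm steps:
234 = 1 × 125 + 109
125 = 1 × 109 + 16
109 = 6 × 16 + 13
16 = 1 × 13 + 3
13 = 4 × 3 + 1
3 = 3 × 1 + 0
Continued fraction: [1; 1, 6, 1, 4, 3]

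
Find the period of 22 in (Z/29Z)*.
14

29 is prime, so ord(22) divides φ(29) = 28.
Divisors of 28: 1, 2, 4, 7, 14, 28.
Repeated squaring: 22^1 ≡ 22, 22^2 ≡ 20, 22^4 ≡ 23, 22^8 ≡ 7, 22^16 ≡ 20 (mod 29).
Test 22^d mod 29 for each divisor d in increasing order:
22^1 ≡ 22
22^2 ≡ 20
22^4 ≡ 23
22^7 = 22^4·22^2·22^1 ≡ 28
22^14 = 22^8·22^4·22^2 ≡ 1  ← first divisor giving 1
The order is 14.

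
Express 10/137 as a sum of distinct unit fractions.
1/14 + 1/640 + 1/613760

Greedy algorithm:
10/137: ceiling(137/10) = 14, use 1/14
3/1918: ceiling(1918/3) = 640, use 1/640
1/613760: ceiling(613760/1) = 613760, use 1/613760
Result: 10/137 = 1/14 + 1/640 + 1/613760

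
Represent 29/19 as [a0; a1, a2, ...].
[1; 1, 1, 9]

Euclidean algorithm steps:
29 = 1 × 19 + 10
19 = 1 × 10 + 9
10 = 1 × 9 + 1
9 = 9 × 1 + 0
Continued fraction: [1; 1, 1, 9]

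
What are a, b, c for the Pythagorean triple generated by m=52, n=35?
(1479, 3640, 3929)

Euclid's formula: a = m² - n², b = 2mn, c = m² + n²
m = 52, n = 35
a = 52² - 35² = 2704 - 1225 = 1479
b = 2 × 52 × 35 = 3640
c = 52² + 35² = 2704 + 1225 = 3929
Verification: 1479² + 3640² = 2187441 + 13249600 = 15437041 = 3929² ✓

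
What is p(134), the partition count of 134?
8149040695

p(n) counts ways to write n as a sum of positive integers (order ignored).
Euler's pentagonal recurrence: p(k) = p(k-1) + p(k-2) - p(k-5) - p(k-7) + p(k-12) + p(k-15) - ... (offsets j(3j∓1)/2, signs ++--, p(0)=1, p(<0)=0).
DP table for k = 0..133: p(0)=1, p(1)=1, p(2)=2, p(3)=3, p(4)=5, p(5)=7, p(6)=11, p(7)=15, p(8)=22, p(9)=30, p(10)=42, p(11)=56, p(12)=77, p(13)=101, p(14)=135, p(15)=176, p(16)=231, p(17)=297, p(18)=385, p(19)=490, p(20)=627, p(21)=792, p(22)=1002, p(23)=1255, p(24)=1575, p(25)=1958, p(26)=2436, p(27)=3010, p(28)=3718, p(29)=4565, p(30)=5604, p(31)=6842, p(32)=8349, p(33)=10143, p(34)=12310, p(35)=14883, p(36)=17977, p(37)=21637, p(38)=26015, p(39)=31185, p(40)=37338, p(41)=44583, p(42)=53174, p(43)=63261, p(44)=75175, p(45)=89134, p(46)=105558, p(47)=124754, p(48)=147273, p(49)=173525, p(50)=204226, p(51)=239943, p(52)=281589, p(53)=329931, p(54)=386155, p(55)=451276, p(56)=526823, p(57)=614154, p(58)=715220, p(59)=831820, p(60)=966467, p(61)=1121505, p(62)=1300156, p(63)=1505499, p(64)=1741630, p(65)=2012558, p(66)=2323520, p(67)=2679689, p(68)=3087735, p(69)=3554345, p(70)=4087968, p(71)=4697205, p(72)=5392783, p(73)=6185689, p(74)=7089500, p(75)=8118264, p(76)=9289091, p(77)=10619863, p(78)=12132164, p(79)=13848650, p(80)=15796476, p(81)=18004327, p(82)=20506255, p(83)=23338469, p(84)=26543660, p(85)=30167357, p(86)=34262962, p(87)=38887673, p(88)=44108109, p(89)=49995925, p(90)=56634173, p(91)=64112359, p(92)=72533807, p(93)=82010177, p(94)=92669720, p(95)=104651419, p(96)=118114304, p(97)=133230930, p(98)=150198136, p(99)=169229875, p(100)=190569292, p(101)=214481126, p(102)=241265379, p(103)=271248950, p(104)=304801365, p(105)=342325709, p(106)=384276336, p(107)=431149389, p(108)=483502844, p(109)=541946240, p(110)=607163746, p(111)=679903203, p(112)=761002156, p(113)=851376628, p(114)=952050665, p(115)=1064144451, p(116)=1188908248, p(117)=1327710076, p(118)=1482074143, p(119)=1653668665, p(120)=1844349560, p(121)=2056148051, p(122)=2291320912, p(123)=2552338241, p(124)=2841940500, p(125)=3163127352, p(126)=3519222692, p(127)=3913864295, p(128)=4351078600, p(129)=4835271870, p(130)=5371315400, p(131)=5964539504, p(132)=6620830889, p(133)=7346629512.
Final step: p(134) = p(133) + p(132) - p(129) - p(127) + p(122) + p(119) - p(112) - p(108) + p(99) + p(94) - p(83) - p(77) + p(64) + p(57) - p(42) - p(34) + p(17) + p(8)
= 7346629512 + 6620830889 - 4835271870 - 3913864295 + 2291320912 + 1653668665 - 761002156 - 483502844 + 169229875 + 92669720 - 23338469 - 10619863 + 1741630 + 614154 - 53174 - 12310 + 297 + 22
= 8149040695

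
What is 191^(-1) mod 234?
185

gcd(191, 234) = 1, so the inverse exists.
Extended Euclidean algorithm on (234, 191):
234 = 1 × 191 + 43  ⟹  43 = (1)·234 + (-1)·191
191 = 4 × 43 + 19  ⟹  19 = (-4)·234 + (5)·191
43 = 2 × 19 + 5  ⟹  5 = (9)·234 + (-11)·191
19 = 3 × 5 + 4  ⟹  4 = (-31)·234 + (38)·191
5 = 1 × 4 + 1  ⟹  1 = (40)·234 + (-49)·191
So (-49)·191 ≡ 1 (mod 234), i.e. 191^(-1) ≡ -49 ≡ 185 (mod 234).
Check: 191 × 185 = 35335 ≡ 1 (mod 234)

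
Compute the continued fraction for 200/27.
[7; 2, 2, 5]

Euclidean algorithm steps:
200 = 7 × 27 + 11
27 = 2 × 11 + 5
11 = 2 × 5 + 1
5 = 5 × 1 + 0
Continued fraction: [7; 2, 2, 5]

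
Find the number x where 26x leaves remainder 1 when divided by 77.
3

gcd(26, 77) = 1, so the inverse exists.
Extended Euclidean algorithm on (77, 26):
77 = 2 × 26 + 25  ⟹  25 = (1)·77 + (-2)·26
26 = 1 × 25 + 1  ⟹  1 = (-1)·77 + (3)·26
So (3)·26 ≡ 1 (mod 77), i.e. 26^(-1) ≡ 3 (mod 77).
Check: 26 × 3 = 78 ≡ 1 (mod 77)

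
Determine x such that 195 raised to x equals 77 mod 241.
38

Baby-step giant-step with step n = ⌈√241⌉ = 16.
Baby steps 195^j mod 241 (j:value) for j=0..15: 0:1, 1:195, 2:188, 3:28, 4:158, 5:203, 6:61, 7:86, 8:141, 9:21, 10:239, 11:92, 12:106, 13:185, 14:166, 15:76.
Giant-step multiplier: 195^(-16) ≡ 195^(240-16) = 195^224 ≡ 160 (mod 241).
Giant steps γ_i = 77·160^i mod 241: γ_0=77, γ_1=29, γ_2=61 (in table at j=6).
x = i·n + j = 2·16 + 6 = 38.
Check: 195^38 ≡ 77 (mod 241).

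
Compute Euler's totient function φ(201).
132

201 = 3 × 67
φ(n) = n × ∏(1 - 1/p) for each prime p dividing n
φ(201) = 201 × (1 - 1/3) × (1 - 1/67) = 132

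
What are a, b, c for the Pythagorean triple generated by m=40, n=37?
(231, 2960, 2969)

Euclid's formula: a = m² - n², b = 2mn, c = m² + n²
m = 40, n = 37
a = 40² - 37² = 1600 - 1369 = 231
b = 2 × 40 × 37 = 2960
c = 40² + 37² = 1600 + 1369 = 2969
Verification: 231² + 2960² = 53361 + 8761600 = 8814961 = 2969² ✓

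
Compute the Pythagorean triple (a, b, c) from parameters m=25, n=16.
(369, 800, 881)

Euclid's formula: a = m² - n², b = 2mn, c = m² + n²
m = 25, n = 16
a = 25² - 16² = 625 - 256 = 369
b = 2 × 25 × 16 = 800
c = 25² + 16² = 625 + 256 = 881
Verification: 369² + 800² = 136161 + 640000 = 776161 = 881² ✓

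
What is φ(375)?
200

375 = 3 × 5^3
φ(n) = n × ∏(1 - 1/p) for each prime p dividing n
φ(375) = 375 × (1 - 1/3) × (1 - 1/5) = 200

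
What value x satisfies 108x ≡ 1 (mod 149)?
109

gcd(108, 149) = 1, so the inverse exists.
Extended Euclidean algorithm on (149, 108):
149 = 1 × 108 + 41  ⟹  41 = (1)·149 + (-1)·108
108 = 2 × 41 + 26  ⟹  26 = (-2)·149 + (3)·108
41 = 1 × 26 + 15  ⟹  15 = (3)·149 + (-4)·108
26 = 1 × 15 + 11  ⟹  11 = (-5)·149 + (7)·108
15 = 1 × 11 + 4  ⟹  4 = (8)·149 + (-11)·108
11 = 2 × 4 + 3  ⟹  3 = (-21)·149 + (29)·108
4 = 1 × 3 + 1  ⟹  1 = (29)·149 + (-40)·108
So (-40)·108 ≡ 1 (mod 149), i.e. 108^(-1) ≡ -40 ≡ 109 (mod 149).
Check: 108 × 109 = 11772 ≡ 1 (mod 149)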